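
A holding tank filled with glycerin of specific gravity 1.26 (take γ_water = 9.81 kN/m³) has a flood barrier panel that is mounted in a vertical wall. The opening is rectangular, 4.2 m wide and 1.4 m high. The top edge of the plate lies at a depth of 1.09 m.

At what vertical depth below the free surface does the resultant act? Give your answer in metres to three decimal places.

h_p = 1.881 m

γ = 1.26 × 9.81 = 12.3606 kN/m³.
The centroid lies 1.4/2 = 0.7 m below the top edge, so the centroid depth is h_c = 1.09 + 0.7 = 1.79 m.
A = 4.2 × 1.4 = 5.88 m².
Resultant F = γ·h_c·A = 12.3606 × 1.79 × 5.88 = 130.098 kN.
I_c = b·h³/12 = 4.2 × 1.4³/12 = 0.9604 m⁴.
Centre of pressure: y_p = y_c + I_c/(y_c·A) = 1.79 + 0.9604/(1.79 × 5.88) = 1.79 + 0.0912477 = 1.88125 m along the plane.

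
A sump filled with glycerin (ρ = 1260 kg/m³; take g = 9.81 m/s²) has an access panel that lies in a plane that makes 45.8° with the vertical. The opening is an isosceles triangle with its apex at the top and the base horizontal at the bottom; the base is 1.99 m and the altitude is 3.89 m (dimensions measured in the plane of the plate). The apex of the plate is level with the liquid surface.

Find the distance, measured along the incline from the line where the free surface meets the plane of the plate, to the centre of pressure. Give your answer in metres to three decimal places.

y_p = 2.918 m

γ = ρg = 1260 × 9.81 / 1000 = 12.3606 kN/m³.
The plate makes 45.8° with the vertical, i.e. θ = 90° − 45.8° = 44.2° to the horizontal. Measuring y along the incline from the free-surface line, vertical depth h = y·sinθ with sinθ = 0.697165.
With the apex up, the centroid sits 2h/3 = 2 × 3.89/3 = 2.59333 m below the apex, so y_c = 2.59333 m and h_c = 2.59333 × 0.697165 = 1.80798 m.
A = ½ × 1.99 × 3.89 = 3.87055 m².
Resultant F = γ·h_c·A = 12.3606 × 1.80798 × 3.87055 = 86.498 kN.
I_c = b·h³/36 = 1.99 × 3.89³/36 = 3.25386 m⁴.
Centre of pressure: y_p = y_c + I_c/(y_c·A) = 2.59333 + 3.25386/(2.59333 × 3.87055) = 2.59333 + 0.324167 = 2.9175 m along the plane.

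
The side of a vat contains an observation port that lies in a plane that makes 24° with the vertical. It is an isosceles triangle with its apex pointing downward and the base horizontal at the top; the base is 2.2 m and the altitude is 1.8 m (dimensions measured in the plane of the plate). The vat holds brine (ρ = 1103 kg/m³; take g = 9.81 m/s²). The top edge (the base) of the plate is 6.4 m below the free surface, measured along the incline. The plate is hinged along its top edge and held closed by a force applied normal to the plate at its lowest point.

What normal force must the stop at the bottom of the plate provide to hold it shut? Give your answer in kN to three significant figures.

γ = ρg = 1103 × 9.81 / 1000 = 10.82043 kN/m³.
The plate makes 24° with the vertical, i.e. θ = 90° − 24° = 66° to the horizontal. Measuring y along the incline from the free-surface line, vertical depth h = y·sinθ with sinθ = 0.913545.
With the apex down, the centroid sits h/3 = 1.8/3 = 0.6 m below the base (the top edge), so y_c = 6.4 + 0.6 = 7 m and h_c = 7 × 0.913545 = 6.39482 m.
A = ½ × 2.2 × 1.8 = 1.98 m².
Resultant F = γ·h_c·A = 10.82043 × 6.39482 × 1.98 = 137.006 kN.
I_c = b·h³/36 = 2.2 × 1.8³/36 = 0.3564 m⁴.
Centre of pressure: y_p = y_c + I_c/(y_c·A) = 7 + 0.3564/(7 × 1.98) = 7 + 0.0257143 = 7.02571 m along the plane.
The resultant acts 0.6 + 0.0257143 = 0.625714 m (along the plate) below the hinge at the top edge, so the moment about the hinge is M = F × 0.625714 = 137.006 × 0.625714 = 85.7266 kN·m.
A normal force at the bottom, 1.8 m from the hinge, must supply this moment: P = 85.7266/1.8 = 47.6259 kN.

P ≈ 47.6 kN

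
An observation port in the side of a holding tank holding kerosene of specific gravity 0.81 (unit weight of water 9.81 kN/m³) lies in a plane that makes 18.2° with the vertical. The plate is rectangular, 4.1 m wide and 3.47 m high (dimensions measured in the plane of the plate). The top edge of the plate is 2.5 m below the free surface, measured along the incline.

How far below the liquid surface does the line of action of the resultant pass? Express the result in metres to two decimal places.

γ = 0.81 × 9.81 = 7.9461 kN/m³.
The plate makes 18.2° with the vertical, i.e. θ = 90° − 18.2° = 71.8° to the horizontal. Measuring y along the incline from the free-surface line, vertical depth h = y·sinθ with sinθ = 0.949972.
The centroid lies 3.47/2 = 1.735 m below the top edge, so y_c = 2.5 + 1.735 = 4.235 m and h_c = 4.235 × 0.949972 = 4.02313 m.
A = 4.1 × 3.47 = 14.227 m².
Resultant F = γ·h_c·A = 7.9461 × 4.02313 × 14.227 = 454.811 kN.
I_c = b·h³/12 = 4.1 × 3.47³/12 = 14.2755 m⁴.
Centre of pressure: y_p = y_c + I_c/(y_c·A) = 4.235 + 14.2755/(4.235 × 14.227) = 4.235 + 0.236932 = 4.47193 m along the plane.
Vertically, h_p = y_p·sinθ = 4.47193 × 0.949972 = 4.24821 m.

h_p = 4.25 m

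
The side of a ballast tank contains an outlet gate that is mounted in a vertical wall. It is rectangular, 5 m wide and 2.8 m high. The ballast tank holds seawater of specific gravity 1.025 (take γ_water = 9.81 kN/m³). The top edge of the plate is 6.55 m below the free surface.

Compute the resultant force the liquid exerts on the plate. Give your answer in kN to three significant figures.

F ≈ 1120 kN

γ = 1.025 × 9.81 = 10.05525 kN/m³.
The centroid lies 2.8/2 = 1.4 m below the top edge, so the centroid depth is h_c = 6.55 + 1.4 = 7.95 m.
A = 5 × 2.8 = 14 m².
Resultant F = γ·h_c·A = 10.05525 × 7.95 × 14 = 1119.15 kN.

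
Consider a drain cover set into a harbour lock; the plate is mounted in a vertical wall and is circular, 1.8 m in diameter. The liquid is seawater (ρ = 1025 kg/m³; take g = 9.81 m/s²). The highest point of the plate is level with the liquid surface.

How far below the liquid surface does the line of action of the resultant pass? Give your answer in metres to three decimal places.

h_p = 1.125 m

γ = ρg = 1025 × 9.81 / 1000 = 10.05525 kN/m³.
The centroid is at the centre, 0.9 m below the top of the plate, so the centroid depth is h_c = 0.9 m.
A = π(0.9)² = 2.54469 m².
Resultant F = γ·h_c·A = 10.05525 × 0.9 × 2.54469 = 23.0287 kN.
I_c = πr⁴/4 = π × 0.9⁴/4 = 0.5153 m⁴.
Centre of pressure: y_p = y_c + I_c/(y_c·A) = 0.9 + 0.5153/(0.9 × 2.54469) = 0.9 + 0.225 = 1.125 m along the plane.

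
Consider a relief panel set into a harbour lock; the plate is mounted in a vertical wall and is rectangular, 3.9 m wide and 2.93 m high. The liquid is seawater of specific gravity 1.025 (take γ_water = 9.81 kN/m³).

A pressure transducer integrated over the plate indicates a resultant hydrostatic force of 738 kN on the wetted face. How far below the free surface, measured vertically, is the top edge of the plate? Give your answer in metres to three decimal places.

d_top ≈ 4.958 m

γ = 1.025 × 9.81 = 10.05525 kN/m³.
A = 3.9 × 2.93 = 11.427 m².
From F = γ·h_c·A, the centroid depth is h_c = 738/(10.05525 × 11.427) = 6.4229 m.
The centroid lies 2.93/2 = 1.465 m below the top edge, so the top edge sits at h_top = 6.4229 − 1.465 = 4.9579 m below the surface.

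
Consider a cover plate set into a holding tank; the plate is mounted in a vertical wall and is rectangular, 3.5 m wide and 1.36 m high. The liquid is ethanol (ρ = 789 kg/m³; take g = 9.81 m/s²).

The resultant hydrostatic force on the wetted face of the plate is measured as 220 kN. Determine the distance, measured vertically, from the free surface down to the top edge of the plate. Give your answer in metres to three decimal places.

d_top ≈ 5.291 m

γ = ρg = 789 × 9.81 / 1000 = 7.74009 kN/m³.
A = 3.5 × 1.36 = 4.76 m².
From F = γ·h_c·A, the centroid depth is h_c = 220/(7.74009 × 4.76) = 5.97131 m.
The centroid lies 1.36/2 = 0.68 m below the top edge, so the top edge sits at h_top = 5.97131 − 0.68 = 5.29131 m below the surface.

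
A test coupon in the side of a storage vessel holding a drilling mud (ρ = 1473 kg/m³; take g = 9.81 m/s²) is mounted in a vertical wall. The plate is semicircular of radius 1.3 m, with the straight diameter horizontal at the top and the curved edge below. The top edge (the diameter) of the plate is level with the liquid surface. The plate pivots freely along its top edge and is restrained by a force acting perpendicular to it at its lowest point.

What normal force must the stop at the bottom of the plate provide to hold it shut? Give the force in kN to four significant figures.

γ = ρg = 1473 × 9.81 / 1000 = 14.45013 kN/m³.
The centroid of a semicircle lies 4r/(3π) = 0.551737 m from the diameter, here below the top edge, so the centroid depth is h_c = 0.551737 m.
A = πr²/2 = π × 1.3²/2 = 2.65465 m².
Resultant F = γ·h_c·A = 14.45013 × 0.551737 × 2.65465 = 21.1647 kN.
I_c = (π/8 − 8/(9π))·r⁴ = 0.109757 × 1.3⁴ = 0.313477 m⁴.
Centre of pressure: y_p = y_c + I_c/(y_c·A) = 0.551737 + 0.313477/(0.551737 × 2.65465) = 0.551737 + 0.214026 = 0.765763 m along the plane.
The resultant acts 0.551737 + 0.214026 = 0.765763 m (along the plate) below the hinge at the top edge, so the moment about the hinge is M = F × 0.765763 = 21.1647 × 0.765763 = 16.2071 kN·m.
A normal force at the bottom, 1.3 m from the hinge, must supply this moment: P = 16.2071/1.3 = 12.467 kN.

P ≈ 12.47 kN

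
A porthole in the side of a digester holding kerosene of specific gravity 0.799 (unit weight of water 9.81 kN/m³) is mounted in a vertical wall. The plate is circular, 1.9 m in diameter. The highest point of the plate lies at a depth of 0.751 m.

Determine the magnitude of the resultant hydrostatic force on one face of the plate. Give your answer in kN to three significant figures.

F ≈ 37.8 kN

γ = 0.799 × 9.81 = 7.83819 kN/m³.
The centroid is at the centre, 0.95 m below the top of the plate, so the centroid depth is h_c = 0.751 + 0.95 = 1.701 m.
A = π(0.95)² = 2.83529 m².
Resultant F = γ·h_c·A = 7.83819 × 1.701 × 2.83529 = 37.8022 kN.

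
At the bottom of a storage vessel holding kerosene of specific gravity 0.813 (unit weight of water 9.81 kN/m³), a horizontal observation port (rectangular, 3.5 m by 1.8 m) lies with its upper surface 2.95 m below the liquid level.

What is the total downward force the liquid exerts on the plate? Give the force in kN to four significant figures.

γ = 0.813 × 9.81 = 7.97553 kN/m³.
The plate is horizontal, so pressure is uniform at p = γ·h = 7.97553 × 2.95 = 23.5278 kN/m².
A = 3.5 × 1.8 = 6.3 m².
F = p·A = 23.5278 × 6.3 = 148.225 kN.

F ≈ 148.2 kN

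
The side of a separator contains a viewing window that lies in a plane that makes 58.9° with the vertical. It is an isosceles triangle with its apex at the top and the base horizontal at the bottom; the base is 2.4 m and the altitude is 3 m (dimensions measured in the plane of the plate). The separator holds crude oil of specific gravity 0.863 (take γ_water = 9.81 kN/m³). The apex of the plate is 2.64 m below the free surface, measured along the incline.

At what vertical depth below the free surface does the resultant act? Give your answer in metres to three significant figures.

h_p = 2.45 m

γ = 0.863 × 9.81 = 8.46603 kN/m³.
The plate makes 58.9° with the vertical, i.e. θ = 90° − 58.9° = 31.1° to the horizontal. Measuring y along the incline from the free-surface line, vertical depth h = y·sinθ with sinθ = 0.516533.
With the apex up, the centroid sits 2h/3 = 2 × 3/3 = 2 m below the apex, so y_c = 2.64 + 2 = 4.64 m and h_c = 4.64 × 0.516533 = 2.39671 m.
A = ½ × 2.4 × 3 = 3.6 m².
Resultant F = γ·h_c·A = 8.46603 × 2.39671 × 3.6 = 73.0462 kN.
I_c = b·h³/36 = 2.4 × 3³/36 = 1.8 m⁴.
Centre of pressure: y_p = y_c + I_c/(y_c·A) = 4.64 + 1.8/(4.64 × 3.6) = 4.64 + 0.107759 = 4.74776 m along the plane.
Vertically, h_p = y_p·sinθ = 4.74776 × 0.516533 = 2.45237 m.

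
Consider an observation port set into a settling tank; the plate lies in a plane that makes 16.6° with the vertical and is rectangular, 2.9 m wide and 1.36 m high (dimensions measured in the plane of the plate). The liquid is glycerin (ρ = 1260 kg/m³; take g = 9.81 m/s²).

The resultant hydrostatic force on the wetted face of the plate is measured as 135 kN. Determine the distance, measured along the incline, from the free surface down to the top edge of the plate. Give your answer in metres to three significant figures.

y_top ≈ 2.21 m

γ = ρg = 1260 × 9.81 / 1000 = 12.3606 kN/m³.
A = 2.9 × 1.36 = 3.944 m².
From F = γ·h_c·A, the centroid depth is h_c = 135/(12.3606 × 3.944) = 2.76922 m.
The plate makes 16.6° with the vertical, i.e. θ = 90° − 16.6° = 73.4° to the horizontal. Measuring y along the incline from the free-surface line, vertical depth h = y·sinθ with sinθ = 0.958323.
Along the incline, y_c = h_c/sinθ = 2.76922/0.958323 = 2.88965 m.
The centroid lies 1.36/2 = 0.68 m below the top edge, so the top edge sits at y_top = 2.88965 − 0.68 = 2.20965 m along the incline.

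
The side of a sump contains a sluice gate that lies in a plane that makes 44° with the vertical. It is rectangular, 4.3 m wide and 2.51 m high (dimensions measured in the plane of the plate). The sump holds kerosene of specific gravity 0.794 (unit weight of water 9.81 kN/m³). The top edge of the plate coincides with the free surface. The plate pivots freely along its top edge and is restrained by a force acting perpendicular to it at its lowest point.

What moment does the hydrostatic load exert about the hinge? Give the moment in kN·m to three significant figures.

γ = 0.794 × 9.81 = 7.78914 kN/m³.
The plate makes 44° with the vertical, i.e. θ = 90° − 44° = 46° to the horizontal. Measuring y along the incline from the free-surface line, vertical depth h = y·sinθ with sinθ = 0.719340.
The centroid lies 2.51/2 = 1.255 m below the top edge, so y_c = 1.255 m and h_c = 1.255 × 0.719340 = 0.902772 m.
A = 4.3 × 2.51 = 10.793 m².
Resultant F = γ·h_c·A = 7.78914 × 0.902772 × 10.793 = 75.8944 kN.
I_c = b·h³/12 = 4.3 × 2.51³/12 = 5.66641 m⁴.
Centre of pressure: y_p = y_c + I_c/(y_c·A) = 1.255 + 5.66641/(1.255 × 10.793) = 1.255 + 0.418333 = 1.67333 m along the plane.
The resultant acts 1.255 + 0.418333 = 1.67333 m (along the plate) below the hinge at the top edge, so the moment about the hinge is M = F × 1.67333 = 75.8944 × 1.67333 = 126.996 kN·m.

M ≈ 127 kN·m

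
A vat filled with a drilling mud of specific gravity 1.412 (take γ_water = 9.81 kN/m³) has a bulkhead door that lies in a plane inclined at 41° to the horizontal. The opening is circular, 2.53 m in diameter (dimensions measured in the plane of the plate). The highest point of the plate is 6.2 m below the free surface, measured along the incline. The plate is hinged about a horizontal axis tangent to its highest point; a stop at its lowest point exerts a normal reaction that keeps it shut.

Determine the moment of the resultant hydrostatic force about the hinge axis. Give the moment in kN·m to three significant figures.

γ = 1.412 × 9.81 = 13.85172 kN/m³.
Let θ = 41° be the plate's angle to the horizontal; measure y along the incline from where the plane meets the free surface. Vertical depth h = y·sinθ with sinθ = 0.656059.
The centroid is at the centre, 1.265 m below the top of the plate, so y_c = 6.2 + 1.265 = 7.465 m and h_c = 7.465 × 0.656059 = 4.89748 m.
A = π(1.265)² = 5.02726 m².
Resultant F = γ·h_c·A = 13.85172 × 4.89748 × 5.02726 = 341.042 kN.
I_c = πr⁴/4 = π × 1.265⁴/4 = 2.01118 m⁴.
Centre of pressure: y_p = y_c + I_c/(y_c·A) = 7.465 + 2.01118/(7.465 × 5.02726) = 7.465 + 0.0535907 = 7.51859 m along the plane.
The resultant acts 1.265 + 0.0535907 = 1.31859 m (along the plate) below the hinge at the top edge, so the moment about the hinge is M = F × 1.31859 = 341.042 × 1.31859 = 449.695 kN·m.

M ≈ 450 kN·m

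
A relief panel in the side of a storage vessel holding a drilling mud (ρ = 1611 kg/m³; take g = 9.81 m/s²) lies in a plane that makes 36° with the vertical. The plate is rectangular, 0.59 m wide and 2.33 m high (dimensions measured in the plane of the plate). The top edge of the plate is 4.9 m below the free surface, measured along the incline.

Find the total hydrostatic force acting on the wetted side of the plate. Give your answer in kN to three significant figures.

F ≈ 107 kN

γ = ρg = 1611 × 9.81 / 1000 = 15.80391 kN/m³.
The plate makes 36° with the vertical, i.e. θ = 90° − 36° = 54° to the horizontal. Measuring y along the incline from the free-surface line, vertical depth h = y·sinθ with sinθ = 0.809017.
The centroid lies 2.33/2 = 1.165 m below the top edge, so y_c = 4.9 + 1.165 = 6.065 m and h_c = 6.065 × 0.809017 = 4.90669 m.
A = 0.59 × 2.33 = 1.3747 m².
Resultant F = γ·h_c·A = 15.80391 × 4.90669 × 1.3747 = 106.601 kN.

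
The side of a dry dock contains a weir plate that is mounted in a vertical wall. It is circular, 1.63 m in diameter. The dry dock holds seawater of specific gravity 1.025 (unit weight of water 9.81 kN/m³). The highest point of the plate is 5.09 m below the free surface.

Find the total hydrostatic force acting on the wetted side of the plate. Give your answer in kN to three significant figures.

γ = 1.025 × 9.81 = 10.05525 kN/m³.
The centroid is at the centre, 0.815 m below the top of the plate, so the centroid depth is h_c = 5.09 + 0.815 = 5.905 m.
A = π(0.815)² = 2.08672 m².
Resultant F = γ·h_c·A = 10.05525 × 5.905 × 2.08672 = 123.902 kN.

F ≈ 124 kN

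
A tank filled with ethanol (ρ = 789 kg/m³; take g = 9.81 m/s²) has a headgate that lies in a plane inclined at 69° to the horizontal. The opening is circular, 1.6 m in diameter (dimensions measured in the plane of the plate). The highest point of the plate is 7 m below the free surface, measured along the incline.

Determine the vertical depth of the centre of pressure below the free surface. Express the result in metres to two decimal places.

γ = ρg = 789 × 9.81 / 1000 = 7.74009 kN/m³.
Let θ = 69° be the plate's angle to the horizontal; measure y along the incline from where the plane meets the free surface. Vertical depth h = y·sinθ with sinθ = 0.933580.
The centroid is at the centre, 0.8 m below the top of the plate, so y_c = 7 + 0.8 = 7.8 m and h_c = 7.8 × 0.933580 = 7.28192 m.
A = π(0.8)² = 2.01062 m².
Resultant F = γ·h_c·A = 7.74009 × 7.28192 × 2.01062 = 113.324 kN.
I_c = πr⁴/4 = π × 0.8⁴/4 = 0.321699 m⁴.
Centre of pressure: y_p = y_c + I_c/(y_c·A) = 7.8 + 0.321699/(7.8 × 2.01062) = 7.8 + 0.0205128 = 7.82051 m along the plane.
Vertically, h_p = y_p·sinθ = 7.82051 × 0.933580 = 7.30107 m.

h_p = 7.30 m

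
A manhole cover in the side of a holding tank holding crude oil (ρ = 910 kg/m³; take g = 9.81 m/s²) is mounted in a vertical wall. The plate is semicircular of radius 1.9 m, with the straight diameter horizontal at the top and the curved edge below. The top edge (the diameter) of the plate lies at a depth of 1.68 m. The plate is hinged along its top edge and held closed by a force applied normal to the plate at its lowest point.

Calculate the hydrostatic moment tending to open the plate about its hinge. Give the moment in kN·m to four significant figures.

M ≈ 114.3 kN·m

γ = ρg = 910 × 9.81 / 1000 = 8.9271 kN/m³.
The centroid of a semicircle lies 4r/(3π) = 0.806385 m from the diameter, here below the top edge, so the centroid depth is h_c = 1.68 + 0.806385 = 2.48638 m.
A = πr²/2 = π × 1.9²/2 = 5.67057 m².
Resultant F = γ·h_c·A = 8.9271 × 2.48638 × 5.67057 = 125.865 kN.
I_c = (π/8 − 8/(9π))·r⁴ = 0.109757 × 1.9⁴ = 1.43036 m⁴.
Centre of pressure: y_p = y_c + I_c/(y_c·A) = 2.48638 + 1.43036/(2.48638 × 5.67057) = 2.48638 + 0.10145 = 2.58783 m along the plane.
The resultant acts 0.806385 + 0.10145 = 0.907835 m (along the plate) below the hinge at the top edge, so the moment about the hinge is M = F × 0.907835 = 125.865 × 0.907835 = 114.265 kN·m.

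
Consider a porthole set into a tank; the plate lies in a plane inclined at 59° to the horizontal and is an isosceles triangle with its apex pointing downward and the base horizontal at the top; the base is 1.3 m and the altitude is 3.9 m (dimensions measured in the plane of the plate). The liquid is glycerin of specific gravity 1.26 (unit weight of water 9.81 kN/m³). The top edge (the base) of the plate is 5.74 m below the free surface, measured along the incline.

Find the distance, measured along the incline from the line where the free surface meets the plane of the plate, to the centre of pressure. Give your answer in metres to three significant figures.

γ = 1.26 × 9.81 = 12.3606 kN/m³.
Let θ = 59° be the plate's angle to the horizontal; measure y along the incline from where the plane meets the free surface. Vertical depth h = y·sinθ with sinθ = 0.857167.
With the apex down, the centroid sits h/3 = 3.9/3 = 1.3 m below the base (the top edge), so y_c = 5.74 + 1.3 = 7.04 m and h_c = 7.04 × 0.857167 = 6.03446 m.
A = ½ × 1.3 × 3.9 = 2.535 m².
Resultant F = γ·h_c·A = 12.3606 × 6.03446 × 2.535 = 189.084 kN.
I_c = b·h³/36 = 1.3 × 3.9³/36 = 2.14208 m⁴.
Centre of pressure: y_p = y_c + I_c/(y_c·A) = 7.04 + 2.14208/(7.04 × 2.535) = 7.04 + 0.120029 = 7.16003 m along the plane.

y_p = 7.16 m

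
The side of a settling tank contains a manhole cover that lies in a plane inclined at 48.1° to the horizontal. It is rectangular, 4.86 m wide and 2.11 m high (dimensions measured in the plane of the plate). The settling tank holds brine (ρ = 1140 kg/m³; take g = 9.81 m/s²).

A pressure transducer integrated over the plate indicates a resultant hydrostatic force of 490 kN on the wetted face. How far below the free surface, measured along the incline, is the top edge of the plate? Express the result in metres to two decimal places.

γ = ρg = 1140 × 9.81 / 1000 = 11.1834 kN/m³.
A = 4.86 × 2.11 = 10.2546 m².
From F = γ·h_c·A, the centroid depth is h_c = 490/(11.1834 × 10.2546) = 4.27271 m.
Let θ = 48.1° be the plate's angle to the horizontal; measure y along the incline from where the plane meets the free surface. Vertical depth h = y·sinθ with sinθ = 0.744312.
Along the incline, y_c = h_c/sinθ = 4.27271/0.744312 = 5.74048 m.
The centroid lies 2.11/2 = 1.055 m below the top edge, so the top edge sits at y_top = 5.74048 − 1.055 = 4.68548 m along the incline.

y_top ≈ 4.69 m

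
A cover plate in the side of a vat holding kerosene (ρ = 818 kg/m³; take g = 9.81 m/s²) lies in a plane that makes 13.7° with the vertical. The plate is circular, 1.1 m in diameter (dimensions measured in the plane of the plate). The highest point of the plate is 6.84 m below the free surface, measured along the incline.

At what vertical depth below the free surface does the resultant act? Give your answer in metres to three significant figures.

h_p = 7.19 m

γ = ρg = 818 × 9.81 / 1000 = 8.02458 kN/m³.
The plate makes 13.7° with the vertical, i.e. θ = 90° − 13.7° = 76.3° to the horizontal. Measuring y along the incline from the free-surface line, vertical depth h = y·sinθ with sinθ = 0.971549.
The centroid is at the centre, 0.55 m below the top of the plate, so y_c = 6.84 + 0.55 = 7.39 m and h_c = 7.39 × 0.971549 = 7.17975 m.
A = π(0.55)² = 0.950332 m².
Resultant F = γ·h_c·A = 8.02458 × 7.17975 × 0.950332 = 54.7529 kN.
I_c = πr⁴/4 = π × 0.55⁴/4 = 0.0718688 m⁴.
Centre of pressure: y_p = y_c + I_c/(y_c·A) = 7.39 + 0.0718688/(7.39 × 0.950332) = 7.39 + 0.0102334 = 7.40023 m along the plane.
Vertically, h_p = y_p·sinθ = 7.40023 × 0.971549 = 7.18969 m.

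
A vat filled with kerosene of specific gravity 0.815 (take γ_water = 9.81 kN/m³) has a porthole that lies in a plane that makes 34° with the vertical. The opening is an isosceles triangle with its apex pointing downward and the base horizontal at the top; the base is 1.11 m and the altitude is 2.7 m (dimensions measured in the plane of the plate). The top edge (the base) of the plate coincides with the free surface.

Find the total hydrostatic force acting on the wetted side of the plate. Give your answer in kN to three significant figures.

γ = 0.815 × 9.81 = 7.99515 kN/m³.
The plate makes 34° with the vertical, i.e. θ = 90° − 34° = 56° to the horizontal. Measuring y along the incline from the free-surface line, vertical depth h = y·sinθ with sinθ = 0.829038.
With the apex down, the centroid sits h/3 = 2.7/3 = 0.9 m below the base (the top edge), so y_c = 0.9 m and h_c = 0.9 × 0.829038 = 0.746134 m.
A = ½ × 1.11 × 2.7 = 1.4985 m².
Resultant F = γ·h_c·A = 7.99515 × 0.746134 × 1.4985 = 8.93923 kN.

F ≈ 8.94 kN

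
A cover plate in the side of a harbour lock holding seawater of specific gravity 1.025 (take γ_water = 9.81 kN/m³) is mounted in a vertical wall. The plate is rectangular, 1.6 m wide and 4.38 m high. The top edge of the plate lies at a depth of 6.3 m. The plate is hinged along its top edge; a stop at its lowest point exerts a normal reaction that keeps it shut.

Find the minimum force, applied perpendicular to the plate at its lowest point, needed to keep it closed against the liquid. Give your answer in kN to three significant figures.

γ = 1.025 × 9.81 = 10.05525 kN/m³.
The centroid lies 4.38/2 = 2.19 m below the top edge, so the centroid depth is h_c = 6.3 + 2.19 = 8.49 m.
A = 1.6 × 4.38 = 7.008 m².
Resultant F = γ·h_c·A = 10.05525 × 8.49 × 7.008 = 598.266 kN.
I_c = b·h³/12 = 1.6 × 4.38³/12 = 11.2037 m⁴.
Centre of pressure: y_p = y_c + I_c/(y_c·A) = 8.49 + 11.2037/(8.49 × 7.008) = 8.49 + 0.188304 = 8.6783 m along the plane.
The resultant acts 2.19 + 0.188304 = 2.3783 m (along the plate) below the hinge at the top edge, so the moment about the hinge is M = F × 2.3783 = 598.266 × 2.3783 = 1422.86 kN·m.
A normal force at the bottom, 4.38 m from the hinge, must supply this moment: P = 1422.86/4.38 = 324.854 kN.

P ≈ 325 kN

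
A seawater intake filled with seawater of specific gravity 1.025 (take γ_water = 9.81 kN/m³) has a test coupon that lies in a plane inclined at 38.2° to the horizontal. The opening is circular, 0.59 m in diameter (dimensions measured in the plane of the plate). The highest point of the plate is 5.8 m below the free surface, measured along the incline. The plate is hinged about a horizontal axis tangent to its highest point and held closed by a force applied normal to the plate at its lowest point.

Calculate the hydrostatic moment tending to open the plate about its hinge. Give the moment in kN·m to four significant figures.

γ = 1.025 × 9.81 = 10.05525 kN/m³.
Let θ = 38.2° be the plate's angle to the horizontal; measure y along the incline from where the plane meets the free surface. Vertical depth h = y·sinθ with sinθ = 0.618408.
The centroid is at the centre, 0.295 m below the top of the plate, so y_c = 5.8 + 0.295 = 6.095 m and h_c = 6.095 × 0.618408 = 3.7692 m.
A = π(0.295)² = 0.273397 m².
Resultant F = γ·h_c·A = 10.05525 × 3.7692 × 0.273397 = 10.3618 kN.
I_c = πr⁴/4 = π × 0.295⁴/4 = 0.0059481 m⁴.
Centre of pressure: y_p = y_c + I_c/(y_c·A) = 6.095 + 0.0059481/(6.095 × 0.273397) = 6.095 + 0.00356953 = 6.09857 m along the plane.
The resultant acts 0.295 + 0.00356953 = 0.29857 m (along the plate) below the hinge at the top edge, so the moment about the hinge is M = F × 0.29857 = 10.3618 × 0.29857 = 3.09372 kN·m.

M ≈ 3.094 kN·m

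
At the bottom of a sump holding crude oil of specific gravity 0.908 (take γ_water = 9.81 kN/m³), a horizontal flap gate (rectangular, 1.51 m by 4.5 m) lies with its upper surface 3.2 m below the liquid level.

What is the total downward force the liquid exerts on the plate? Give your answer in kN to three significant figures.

F ≈ 194 kN

γ = 0.908 × 9.81 = 8.90748 kN/m³.
The plate is horizontal, so pressure is uniform at p = γ·h = 8.90748 × 3.2 = 28.5039 kN/m².
A = 1.51 × 4.5 = 6.795 m².
F = p·A = 28.5039 × 6.795 = 193.684 kN.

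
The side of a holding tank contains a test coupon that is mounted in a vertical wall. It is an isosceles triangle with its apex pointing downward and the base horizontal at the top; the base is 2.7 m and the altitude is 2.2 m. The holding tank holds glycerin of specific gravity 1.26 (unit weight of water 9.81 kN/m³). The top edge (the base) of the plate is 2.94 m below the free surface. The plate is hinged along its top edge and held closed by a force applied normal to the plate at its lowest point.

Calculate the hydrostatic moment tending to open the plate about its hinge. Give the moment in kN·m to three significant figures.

γ = 1.26 × 9.81 = 12.3606 kN/m³.
With the apex down, the centroid sits h/3 = 2.2/3 = 0.733333 m below the base (the top edge), so the centroid depth is h_c = 2.94 + 0.733333 = 3.67333 m.
A = ½ × 2.7 × 2.2 = 2.97 m².
Resultant F = γ·h_c·A = 12.3606 × 3.67333 × 2.97 = 134.852 kN.
I_c = b·h³/36 = 2.7 × 2.2³/36 = 0.7986 m⁴.
Centre of pressure: y_p = y_c + I_c/(y_c·A) = 3.67333 + 0.7986/(3.67333 × 2.97) = 3.67333 + 0.0732003 = 3.74653 m along the plane.
The resultant acts 0.733333 + 0.0732003 = 0.806533 m (along the plate) below the hinge at the top edge, so the moment about the hinge is M = F × 0.806533 = 134.852 × 0.806533 = 108.763 kN·m.

M ≈ 109 kN·m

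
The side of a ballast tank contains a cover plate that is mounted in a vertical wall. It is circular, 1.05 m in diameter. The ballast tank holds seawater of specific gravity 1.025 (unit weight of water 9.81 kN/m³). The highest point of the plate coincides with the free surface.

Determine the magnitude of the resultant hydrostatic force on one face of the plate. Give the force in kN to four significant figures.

γ = 1.025 × 9.81 = 10.05525 kN/m³.
The centroid is at the centre, 0.525 m below the top of the plate, so the centroid depth is h_c = 0.525 m.
A = π(0.525)² = 0.865901 m².
Resultant F = γ·h_c·A = 10.05525 × 0.525 × 0.865901 = 4.5711 kN.

F ≈ 4.571 kN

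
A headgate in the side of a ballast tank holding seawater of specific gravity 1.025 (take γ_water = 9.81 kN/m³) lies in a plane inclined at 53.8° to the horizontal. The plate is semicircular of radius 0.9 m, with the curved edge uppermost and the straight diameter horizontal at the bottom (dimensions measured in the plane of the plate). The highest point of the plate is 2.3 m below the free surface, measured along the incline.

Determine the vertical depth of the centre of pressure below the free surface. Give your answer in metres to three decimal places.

h_p = 2.290 m

γ = 1.025 × 9.81 = 10.05525 kN/m³.
Let θ = 53.8° be the plate's angle to the horizontal; measure y along the incline from where the plane meets the free surface. Vertical depth h = y·sinθ with sinθ = 0.806960.
The centroid lies 4r/(3π) = 0.381972 m above the diameter, so r − 4r/(3π) = 0.9 − 0.381972 = 0.518028 m below the topmost point, so y_c = 2.3 + 0.518028 = 2.81803 m and h_c = 2.81803 × 0.806960 = 2.27404 m.
A = πr²/2 = π × 0.9²/2 = 1.27235 m².
Resultant F = γ·h_c·A = 10.05525 × 2.27404 × 1.27235 = 29.0936 kN.
I_c = (π/8 − 8/(9π))·r⁴ = 0.109757 × 0.9⁴ = 0.0720116 m⁴.
Centre of pressure: y_p = y_c + I_c/(y_c·A) = 2.81803 + 0.0720116/(2.81803 × 1.27235) = 2.81803 + 0.020084 = 2.83811 m along the plane.
Vertically, h_p = y_p·sinθ = 2.83811 × 0.806960 = 2.29024 m.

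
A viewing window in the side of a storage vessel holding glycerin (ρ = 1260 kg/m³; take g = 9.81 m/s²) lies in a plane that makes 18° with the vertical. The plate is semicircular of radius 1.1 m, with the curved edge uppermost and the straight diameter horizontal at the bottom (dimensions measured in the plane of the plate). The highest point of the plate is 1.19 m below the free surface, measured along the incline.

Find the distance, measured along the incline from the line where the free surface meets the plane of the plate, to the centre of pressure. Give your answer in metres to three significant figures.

y_p = 1.87 m

γ = ρg = 1260 × 9.81 / 1000 = 12.3606 kN/m³.
The plate makes 18° with the vertical, i.e. θ = 90° − 18° = 72° to the horizontal. Measuring y along the incline from the free-surface line, vertical depth h = y·sinθ with sinθ = 0.951057.
The centroid lies 4r/(3π) = 0.466854 m above the diameter, so r − 4r/(3π) = 1.1 − 0.466854 = 0.633146 m below the topmost point, so y_c = 1.19 + 0.633146 = 1.82315 m and h_c = 1.82315 × 0.951057 = 1.73392 m.
A = πr²/2 = π × 1.1²/2 = 1.90066 m².
Resultant F = γ·h_c·A = 12.3606 × 1.73392 × 1.90066 = 40.7355 kN.
I_c = (π/8 − 8/(9π))·r⁴ = 0.109757 × 1.1⁴ = 0.160695 m⁴.
Centre of pressure: y_p = y_c + I_c/(y_c·A) = 1.82315 + 0.160695/(1.82315 × 1.90066) = 1.82315 + 0.0463741 = 1.86952 m along the plane.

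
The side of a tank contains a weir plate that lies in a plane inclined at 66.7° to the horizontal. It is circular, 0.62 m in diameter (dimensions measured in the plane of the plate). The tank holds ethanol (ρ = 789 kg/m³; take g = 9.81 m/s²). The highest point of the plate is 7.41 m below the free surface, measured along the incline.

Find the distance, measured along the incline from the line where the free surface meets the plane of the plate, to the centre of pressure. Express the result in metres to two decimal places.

y_p = 7.72 m

γ = ρg = 789 × 9.81 / 1000 = 7.74009 kN/m³.
Let θ = 66.7° be the plate's angle to the horizontal; measure y along the incline from where the plane meets the free surface. Vertical depth h = y·sinθ with sinθ = 0.918446.
The centroid is at the centre, 0.31 m below the top of the plate, so y_c = 7.41 + 0.31 = 7.72 m and h_c = 7.72 × 0.918446 = 7.0904 m.
A = π(0.31)² = 0.301907 m².
Resultant F = γ·h_c·A = 7.74009 × 7.0904 × 0.301907 = 16.5688 kN.
I_c = πr⁴/4 = π × 0.31⁴/4 = 0.00725332 m⁴.
Centre of pressure: y_p = y_c + I_c/(y_c·A) = 7.72 + 0.00725332/(7.72 × 0.301907) = 7.72 + 0.00311205 = 7.72311 m along the plane.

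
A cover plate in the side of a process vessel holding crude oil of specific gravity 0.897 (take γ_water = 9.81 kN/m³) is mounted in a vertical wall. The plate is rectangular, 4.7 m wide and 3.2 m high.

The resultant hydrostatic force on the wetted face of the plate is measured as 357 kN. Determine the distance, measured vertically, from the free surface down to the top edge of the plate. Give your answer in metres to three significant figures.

d_top ≈ 1.10 m

γ = 0.897 × 9.81 = 8.79957 kN/m³.
A = 4.7 × 3.2 = 15.04 m².
From F = γ·h_c·A, the centroid depth is h_c = 357/(8.79957 × 15.04) = 2.69748 m.
The centroid lies 3.2/2 = 1.6 m below the top edge, so the top edge sits at h_top = 2.69748 − 1.6 = 1.09748 m below the surface.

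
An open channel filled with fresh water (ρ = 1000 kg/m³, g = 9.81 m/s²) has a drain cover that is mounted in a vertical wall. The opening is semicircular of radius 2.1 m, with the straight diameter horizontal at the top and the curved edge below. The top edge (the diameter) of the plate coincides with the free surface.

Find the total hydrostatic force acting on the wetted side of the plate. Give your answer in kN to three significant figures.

F ≈ 60.6 kN

γ = ρg = 1000 × 9.81 = 9810 N/m³ = 9.81 kN/m³.
The centroid of a semicircle lies 4r/(3π) = 0.891268 m from the diameter, here below the top edge, so the centroid depth is h_c = 0.891268 m.
A = πr²/2 = π × 2.1²/2 = 6.92721 m².
Resultant F = γ·h_c·A = 9.81 × 0.891268 × 6.92721 = 60.5669 kN.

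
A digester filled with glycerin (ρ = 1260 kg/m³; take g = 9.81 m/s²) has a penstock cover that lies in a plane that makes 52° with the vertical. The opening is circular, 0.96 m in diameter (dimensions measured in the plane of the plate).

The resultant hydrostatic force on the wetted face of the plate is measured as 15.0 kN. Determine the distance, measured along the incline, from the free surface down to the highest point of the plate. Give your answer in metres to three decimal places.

γ = ρg = 1260 × 9.81 / 1000 = 12.3606 kN/m³.
A = π(0.48)² = 0.723823 m².
From F = γ·h_c·A, the centroid depth is h_c = 15.0/(12.3606 × 0.723823) = 1.67656 m.
The plate makes 52° with the vertical, i.e. θ = 90° − 52° = 38° to the horizontal. Measuring y along the incline from the free-surface line, vertical depth h = y·sinθ with sinθ = 0.615661.
Along the incline, y_c = h_c/sinθ = 1.67656/0.615661 = 2.72319 m.
The centroid is at the centre, 0.48 m below the top of the plate, so the highest point sits at y_top = 2.72319 − 0.48 = 2.24319 m along the incline.

y_top ≈ 2.243 m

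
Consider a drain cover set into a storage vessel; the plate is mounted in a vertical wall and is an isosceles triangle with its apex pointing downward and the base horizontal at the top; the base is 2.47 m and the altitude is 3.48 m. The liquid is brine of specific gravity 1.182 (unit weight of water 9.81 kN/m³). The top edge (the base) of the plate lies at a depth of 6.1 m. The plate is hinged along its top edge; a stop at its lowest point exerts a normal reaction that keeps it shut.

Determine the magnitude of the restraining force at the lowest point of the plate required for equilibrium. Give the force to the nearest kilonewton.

P ≈ 130 kN

γ = 1.182 × 9.81 = 11.59542 kN/m³.
With the apex down, the centroid sits h/3 = 3.48/3 = 1.16 m below the base (the top edge), so the centroid depth is h_c = 6.1 + 1.16 = 7.26 m.
A = ½ × 2.47 × 3.48 = 4.2978 m².
Resultant F = γ·h_c·A = 11.59542 × 7.26 × 4.2978 = 361.801 kN.
I_c = b·h³/36 = 2.47 × 3.48³/36 = 2.89156 m⁴.
Centre of pressure: y_p = y_c + I_c/(y_c·A) = 7.26 + 2.89156/(7.26 × 4.2978) = 7.26 + 0.0926722 = 7.35267 m along the plane.
The resultant acts 1.16 + 0.0926722 = 1.25267 m (along the plate) below the hinge at the top edge, so the moment about the hinge is M = F × 1.25267 = 361.801 × 1.25267 = 453.217 kN·m.
A normal force at the bottom, 3.48 m from the hinge, must supply this moment: P = 453.217/3.48 = 130.235 kN.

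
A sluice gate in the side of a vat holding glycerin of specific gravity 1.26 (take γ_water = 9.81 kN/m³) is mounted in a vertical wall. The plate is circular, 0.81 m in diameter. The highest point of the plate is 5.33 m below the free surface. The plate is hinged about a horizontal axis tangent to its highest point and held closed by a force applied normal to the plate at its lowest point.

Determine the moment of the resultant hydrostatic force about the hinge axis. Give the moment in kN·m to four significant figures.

M ≈ 15.06 kN·m

γ = 1.26 × 9.81 = 12.3606 kN/m³.
The centroid is at the centre, 0.405 m below the top of the plate, so the centroid depth is h_c = 5.33 + 0.405 = 5.735 m.
A = π(0.405)² = 0.5153 m².
Resultant F = γ·h_c·A = 12.3606 × 5.735 × 0.5153 = 36.5286 kN.
I_c = πr⁴/4 = π × 0.405⁴/4 = 0.0211305 m⁴.
Centre of pressure: y_p = y_c + I_c/(y_c·A) = 5.735 + 0.0211305/(5.735 × 0.5153) = 5.735 + 0.00715017 = 5.74215 m along the plane.
The resultant acts 0.405 + 0.00715017 = 0.41215 m (along the plate) below the hinge at the top edge, so the moment about the hinge is M = F × 0.41215 = 36.5286 × 0.41215 = 15.0553 kN·m.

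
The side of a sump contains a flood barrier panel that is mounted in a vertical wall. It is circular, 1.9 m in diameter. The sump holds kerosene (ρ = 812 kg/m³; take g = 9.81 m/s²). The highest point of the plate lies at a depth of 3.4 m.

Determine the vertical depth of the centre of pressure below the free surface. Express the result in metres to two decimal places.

γ = ρg = 812 × 9.81 / 1000 = 7.96572 kN/m³.
The centroid is at the centre, 0.95 m below the top of the plate, so the centroid depth is h_c = 3.4 + 0.95 = 4.35 m.
A = π(0.95)² = 2.83529 m².
Resultant F = γ·h_c·A = 7.96572 × 4.35 × 2.83529 = 98.2453 kN.
I_c = πr⁴/4 = π × 0.95⁴/4 = 0.639712 m⁴.
Centre of pressure: y_p = y_c + I_c/(y_c·A) = 4.35 + 0.639712/(4.35 × 2.83529) = 4.35 + 0.0518678 = 4.40187 m along the plane.

h_p = 4.40 m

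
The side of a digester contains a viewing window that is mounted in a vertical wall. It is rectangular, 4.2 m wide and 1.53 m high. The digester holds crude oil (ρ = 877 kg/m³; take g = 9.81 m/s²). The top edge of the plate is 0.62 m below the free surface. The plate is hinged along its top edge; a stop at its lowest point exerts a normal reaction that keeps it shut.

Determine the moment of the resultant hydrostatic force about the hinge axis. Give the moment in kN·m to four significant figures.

γ = ρg = 877 × 9.81 / 1000 = 8.60337 kN/m³.
The centroid lies 1.53/2 = 0.765 m below the top edge, so the centroid depth is h_c = 0.62 + 0.765 = 1.385 m.
A = 4.2 × 1.53 = 6.426 m².
Resultant F = γ·h_c·A = 8.60337 × 1.385 × 6.426 = 76.5701 kN.
I_c = b·h³/12 = 4.2 × 1.53³/12 = 1.25355 m⁴.
Centre of pressure: y_p = y_c + I_c/(y_c·A) = 1.385 + 1.25355/(1.385 × 6.426) = 1.385 + 0.140848 = 1.52585 m along the plane.
The resultant acts 0.765 + 0.140848 = 0.905848 m (along the plate) below the hinge at the top edge, so the moment about the hinge is M = F × 0.905848 = 76.5701 × 0.905848 = 69.3609 kN·m.

M ≈ 69.36 kN·m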